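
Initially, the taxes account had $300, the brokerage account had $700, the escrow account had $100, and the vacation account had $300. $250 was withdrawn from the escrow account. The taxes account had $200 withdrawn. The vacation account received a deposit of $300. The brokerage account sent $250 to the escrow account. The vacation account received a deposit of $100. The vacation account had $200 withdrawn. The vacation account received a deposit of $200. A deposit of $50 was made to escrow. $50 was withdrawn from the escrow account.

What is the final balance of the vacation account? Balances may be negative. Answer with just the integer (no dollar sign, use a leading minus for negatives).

Tracking account balances step by step:
Start: taxes=300, brokerage=700, escrow=100, vacation=300
Event 1 (withdraw 250 from escrow): escrow: 100 - 250 = -150. Balances: taxes=300, brokerage=700, escrow=-150, vacation=300
Event 2 (withdraw 200 from taxes): taxes: 300 - 200 = 100. Balances: taxes=100, brokerage=700, escrow=-150, vacation=300
Event 3 (deposit 300 to vacation): vacation: 300 + 300 = 600. Balances: taxes=100, brokerage=700, escrow=-150, vacation=600
Event 4 (transfer 250 brokerage -> escrow): brokerage: 700 - 250 = 450, escrow: -150 + 250 = 100. Balances: taxes=100, brokerage=450, escrow=100, vacation=600
Event 5 (deposit 100 to vacation): vacation: 600 + 100 = 700. Balances: taxes=100, brokerage=450, escrow=100, vacation=700
Event 6 (withdraw 200 from vacation): vacation: 700 - 200 = 500. Balances: taxes=100, brokerage=450, escrow=100, vacation=500
Event 7 (deposit 200 to vacation): vacation: 500 + 200 = 700. Balances: taxes=100, brokerage=450, escrow=100, vacation=700
Event 8 (deposit 50 to escrow): escrow: 100 + 50 = 150. Balances: taxes=100, brokerage=450, escrow=150, vacation=700
Event 9 (withdraw 50 from escrow): escrow: 150 - 50 = 100. Balances: taxes=100, brokerage=450, escrow=100, vacation=700

Final balance of vacation: 700

Answer: 700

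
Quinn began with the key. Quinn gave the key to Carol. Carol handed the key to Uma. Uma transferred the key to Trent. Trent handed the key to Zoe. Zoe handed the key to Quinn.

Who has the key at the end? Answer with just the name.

Answer: Quinn

Derivation:
Tracking the key through each event:
Start: Quinn has the key.
After event 1: Carol has the key.
After event 2: Uma has the key.
After event 3: Trent has the key.
After event 4: Zoe has the key.
After event 5: Quinn has the key.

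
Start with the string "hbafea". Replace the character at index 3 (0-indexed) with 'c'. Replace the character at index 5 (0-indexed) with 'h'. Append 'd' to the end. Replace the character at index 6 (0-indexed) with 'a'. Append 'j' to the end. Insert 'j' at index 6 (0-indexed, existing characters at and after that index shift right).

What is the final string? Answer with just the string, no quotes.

Answer: hbacehjaj

Derivation:
Applying each edit step by step:
Start: "hbafea"
Op 1 (replace idx 3: 'f' -> 'c'): "hbafea" -> "hbacea"
Op 2 (replace idx 5: 'a' -> 'h'): "hbacea" -> "hbaceh"
Op 3 (append 'd'): "hbaceh" -> "hbacehd"
Op 4 (replace idx 6: 'd' -> 'a'): "hbacehd" -> "hbaceha"
Op 5 (append 'j'): "hbaceha" -> "hbacehaj"
Op 6 (insert 'j' at idx 6): "hbacehaj" -> "hbacehjaj"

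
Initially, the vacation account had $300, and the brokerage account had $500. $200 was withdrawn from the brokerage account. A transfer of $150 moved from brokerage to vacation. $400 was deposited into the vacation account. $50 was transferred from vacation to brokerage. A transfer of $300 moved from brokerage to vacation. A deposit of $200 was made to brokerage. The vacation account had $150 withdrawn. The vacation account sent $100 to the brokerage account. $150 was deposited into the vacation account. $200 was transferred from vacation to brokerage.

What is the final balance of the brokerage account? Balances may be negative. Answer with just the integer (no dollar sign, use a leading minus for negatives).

Tracking account balances step by step:
Start: vacation=300, brokerage=500
Event 1 (withdraw 200 from brokerage): brokerage: 500 - 200 = 300. Balances: vacation=300, brokerage=300
Event 2 (transfer 150 brokerage -> vacation): brokerage: 300 - 150 = 150, vacation: 300 + 150 = 450. Balances: vacation=450, brokerage=150
Event 3 (deposit 400 to vacation): vacation: 450 + 400 = 850. Balances: vacation=850, brokerage=150
Event 4 (transfer 50 vacation -> brokerage): vacation: 850 - 50 = 800, brokerage: 150 + 50 = 200. Balances: vacation=800, brokerage=200
Event 5 (transfer 300 brokerage -> vacation): brokerage: 200 - 300 = -100, vacation: 800 + 300 = 1100. Balances: vacation=1100, brokerage=-100
Event 6 (deposit 200 to brokerage): brokerage: -100 + 200 = 100. Balances: vacation=1100, brokerage=100
Event 7 (withdraw 150 from vacation): vacation: 1100 - 150 = 950. Balances: vacation=950, brokerage=100
Event 8 (transfer 100 vacation -> brokerage): vacation: 950 - 100 = 850, brokerage: 100 + 100 = 200. Balances: vacation=850, brokerage=200
Event 9 (deposit 150 to vacation): vacation: 850 + 150 = 1000. Balances: vacation=1000, brokerage=200
Event 10 (transfer 200 vacation -> brokerage): vacation: 1000 - 200 = 800, brokerage: 200 + 200 = 400. Balances: vacation=800, brokerage=400

Final balance of brokerage: 400

Answer: 400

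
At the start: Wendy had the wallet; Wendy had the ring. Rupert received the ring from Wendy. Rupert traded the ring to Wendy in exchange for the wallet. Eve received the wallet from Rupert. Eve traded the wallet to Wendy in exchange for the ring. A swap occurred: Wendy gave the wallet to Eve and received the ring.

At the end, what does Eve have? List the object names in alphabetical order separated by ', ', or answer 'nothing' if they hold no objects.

Answer: wallet

Derivation:
Tracking all object holders:
Start: wallet:Wendy, ring:Wendy
Event 1 (give ring: Wendy -> Rupert). State: wallet:Wendy, ring:Rupert
Event 2 (swap ring<->wallet: now ring:Wendy, wallet:Rupert). State: wallet:Rupert, ring:Wendy
Event 3 (give wallet: Rupert -> Eve). State: wallet:Eve, ring:Wendy
Event 4 (swap wallet<->ring: now wallet:Wendy, ring:Eve). State: wallet:Wendy, ring:Eve
Event 5 (swap wallet<->ring: now wallet:Eve, ring:Wendy). State: wallet:Eve, ring:Wendy

Final state: wallet:Eve, ring:Wendy
Eve holds: wallet.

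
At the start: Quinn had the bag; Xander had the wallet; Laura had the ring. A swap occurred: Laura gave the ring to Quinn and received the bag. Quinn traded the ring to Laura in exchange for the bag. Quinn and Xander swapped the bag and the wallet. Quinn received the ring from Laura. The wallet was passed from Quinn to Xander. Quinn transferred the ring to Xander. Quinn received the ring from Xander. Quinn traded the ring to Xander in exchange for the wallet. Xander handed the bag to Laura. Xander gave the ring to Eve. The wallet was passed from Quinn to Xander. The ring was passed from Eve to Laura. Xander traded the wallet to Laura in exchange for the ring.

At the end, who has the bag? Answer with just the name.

Answer: Laura

Derivation:
Tracking all object holders:
Start: bag:Quinn, wallet:Xander, ring:Laura
Event 1 (swap ring<->bag: now ring:Quinn, bag:Laura). State: bag:Laura, wallet:Xander, ring:Quinn
Event 2 (swap ring<->bag: now ring:Laura, bag:Quinn). State: bag:Quinn, wallet:Xander, ring:Laura
Event 3 (swap bag<->wallet: now bag:Xander, wallet:Quinn). State: bag:Xander, wallet:Quinn, ring:Laura
Event 4 (give ring: Laura -> Quinn). State: bag:Xander, wallet:Quinn, ring:Quinn
Event 5 (give wallet: Quinn -> Xander). State: bag:Xander, wallet:Xander, ring:Quinn
Event 6 (give ring: Quinn -> Xander). State: bag:Xander, wallet:Xander, ring:Xander
Event 7 (give ring: Xander -> Quinn). State: bag:Xander, wallet:Xander, ring:Quinn
Event 8 (swap ring<->wallet: now ring:Xander, wallet:Quinn). State: bag:Xander, wallet:Quinn, ring:Xander
Event 9 (give bag: Xander -> Laura). State: bag:Laura, wallet:Quinn, ring:Xander
Event 10 (give ring: Xander -> Eve). State: bag:Laura, wallet:Quinn, ring:Eve
Event 11 (give wallet: Quinn -> Xander). State: bag:Laura, wallet:Xander, ring:Eve
Event 12 (give ring: Eve -> Laura). State: bag:Laura, wallet:Xander, ring:Laura
Event 13 (swap wallet<->ring: now wallet:Laura, ring:Xander). State: bag:Laura, wallet:Laura, ring:Xander

Final state: bag:Laura, wallet:Laura, ring:Xander
The bag is held by Laura.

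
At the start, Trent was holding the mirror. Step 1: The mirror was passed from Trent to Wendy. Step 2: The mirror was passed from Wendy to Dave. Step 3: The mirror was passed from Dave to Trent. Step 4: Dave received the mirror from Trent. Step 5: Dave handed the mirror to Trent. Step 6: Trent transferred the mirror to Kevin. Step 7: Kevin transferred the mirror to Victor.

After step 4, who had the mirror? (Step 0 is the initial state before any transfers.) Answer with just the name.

Answer: Dave

Derivation:
Tracking the mirror holder through step 4:
After step 0 (start): Trent
After step 1: Wendy
After step 2: Dave
After step 3: Trent
After step 4: Dave

At step 4, the holder is Dave.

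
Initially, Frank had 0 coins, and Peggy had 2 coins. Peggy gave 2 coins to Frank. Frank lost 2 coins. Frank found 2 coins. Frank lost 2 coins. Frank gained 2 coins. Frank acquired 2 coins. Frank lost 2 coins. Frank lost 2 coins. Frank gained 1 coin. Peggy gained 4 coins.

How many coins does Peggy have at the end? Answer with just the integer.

Answer: 4

Derivation:
Tracking counts step by step:
Start: Frank=0, Peggy=2
Event 1 (Peggy -> Frank, 2): Peggy: 2 -> 0, Frank: 0 -> 2. State: Frank=2, Peggy=0
Event 2 (Frank -2): Frank: 2 -> 0. State: Frank=0, Peggy=0
Event 3 (Frank +2): Frank: 0 -> 2. State: Frank=2, Peggy=0
Event 4 (Frank -2): Frank: 2 -> 0. State: Frank=0, Peggy=0
Event 5 (Frank +2): Frank: 0 -> 2. State: Frank=2, Peggy=0
Event 6 (Frank +2): Frank: 2 -> 4. State: Frank=4, Peggy=0
Event 7 (Frank -2): Frank: 4 -> 2. State: Frank=2, Peggy=0
Event 8 (Frank -2): Frank: 2 -> 0. State: Frank=0, Peggy=0
Event 9 (Frank +1): Frank: 0 -> 1. State: Frank=1, Peggy=0
Event 10 (Peggy +4): Peggy: 0 -> 4. State: Frank=1, Peggy=4

Peggy's final count: 4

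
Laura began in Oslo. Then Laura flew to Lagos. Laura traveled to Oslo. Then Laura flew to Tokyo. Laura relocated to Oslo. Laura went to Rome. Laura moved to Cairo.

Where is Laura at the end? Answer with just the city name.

Answer: Cairo

Derivation:
Tracking Laura's location:
Start: Laura is in Oslo.
After move 1: Oslo -> Lagos. Laura is in Lagos.
After move 2: Lagos -> Oslo. Laura is in Oslo.
After move 3: Oslo -> Tokyo. Laura is in Tokyo.
After move 4: Tokyo -> Oslo. Laura is in Oslo.
After move 5: Oslo -> Rome. Laura is in Rome.
After move 6: Rome -> Cairo. Laura is in Cairo.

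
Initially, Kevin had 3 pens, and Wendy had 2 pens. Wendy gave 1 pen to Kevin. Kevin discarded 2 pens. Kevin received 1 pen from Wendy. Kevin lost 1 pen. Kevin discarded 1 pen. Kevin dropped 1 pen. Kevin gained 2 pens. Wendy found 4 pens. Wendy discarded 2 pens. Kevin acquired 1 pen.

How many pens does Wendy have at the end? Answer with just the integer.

Tracking counts step by step:
Start: Kevin=3, Wendy=2
Event 1 (Wendy -> Kevin, 1): Wendy: 2 -> 1, Kevin: 3 -> 4. State: Kevin=4, Wendy=1
Event 2 (Kevin -2): Kevin: 4 -> 2. State: Kevin=2, Wendy=1
Event 3 (Wendy -> Kevin, 1): Wendy: 1 -> 0, Kevin: 2 -> 3. State: Kevin=3, Wendy=0
Event 4 (Kevin -1): Kevin: 3 -> 2. State: Kevin=2, Wendy=0
Event 5 (Kevin -1): Kevin: 2 -> 1. State: Kevin=1, Wendy=0
Event 6 (Kevin -1): Kevin: 1 -> 0. State: Kevin=0, Wendy=0
Event 7 (Kevin +2): Kevin: 0 -> 2. State: Kevin=2, Wendy=0
Event 8 (Wendy +4): Wendy: 0 -> 4. State: Kevin=2, Wendy=4
Event 9 (Wendy -2): Wendy: 4 -> 2. State: Kevin=2, Wendy=2
Event 10 (Kevin +1): Kevin: 2 -> 3. State: Kevin=3, Wendy=2

Wendy's final count: 2

Answer: 2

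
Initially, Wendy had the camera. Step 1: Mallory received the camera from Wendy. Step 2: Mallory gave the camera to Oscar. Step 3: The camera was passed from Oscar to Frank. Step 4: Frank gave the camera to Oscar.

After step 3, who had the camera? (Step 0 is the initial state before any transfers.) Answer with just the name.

Answer: Frank

Derivation:
Tracking the camera holder through step 3:
After step 0 (start): Wendy
After step 1: Mallory
After step 2: Oscar
After step 3: Frank

At step 3, the holder is Frank.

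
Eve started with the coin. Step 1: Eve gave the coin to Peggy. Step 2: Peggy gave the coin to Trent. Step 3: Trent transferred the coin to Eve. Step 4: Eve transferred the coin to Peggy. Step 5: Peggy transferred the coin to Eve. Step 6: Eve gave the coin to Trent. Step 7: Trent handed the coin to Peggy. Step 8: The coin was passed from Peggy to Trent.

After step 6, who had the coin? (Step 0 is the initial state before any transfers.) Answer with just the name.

Answer: Trent

Derivation:
Tracking the coin holder through step 6:
After step 0 (start): Eve
After step 1: Peggy
After step 2: Trent
After step 3: Eve
After step 4: Peggy
After step 5: Eve
After step 6: Trent

At step 6, the holder is Trent.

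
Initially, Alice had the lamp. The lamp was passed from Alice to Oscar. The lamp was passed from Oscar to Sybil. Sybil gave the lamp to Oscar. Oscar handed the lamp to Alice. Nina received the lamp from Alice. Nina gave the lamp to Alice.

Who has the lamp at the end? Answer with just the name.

Answer: Alice

Derivation:
Tracking the lamp through each event:
Start: Alice has the lamp.
After event 1: Oscar has the lamp.
After event 2: Sybil has the lamp.
After event 3: Oscar has the lamp.
After event 4: Alice has the lamp.
After event 5: Nina has the lamp.
After event 6: Alice has the lamp.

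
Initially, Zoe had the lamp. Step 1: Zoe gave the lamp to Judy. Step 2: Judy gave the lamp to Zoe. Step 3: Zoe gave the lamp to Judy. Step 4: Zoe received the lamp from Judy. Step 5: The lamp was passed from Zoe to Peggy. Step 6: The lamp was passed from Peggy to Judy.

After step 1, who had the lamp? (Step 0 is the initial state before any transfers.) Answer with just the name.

Answer: Judy

Derivation:
Tracking the lamp holder through step 1:
After step 0 (start): Zoe
After step 1: Judy

At step 1, the holder is Judy.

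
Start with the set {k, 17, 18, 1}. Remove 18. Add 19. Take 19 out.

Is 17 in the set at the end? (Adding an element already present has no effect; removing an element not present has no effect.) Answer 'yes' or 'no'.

Answer: yes

Derivation:
Tracking the set through each operation:
Start: {1, 17, 18, k}
Event 1 (remove 18): removed. Set: {1, 17, k}
Event 2 (add 19): added. Set: {1, 17, 19, k}
Event 3 (remove 19): removed. Set: {1, 17, k}

Final set: {1, 17, k} (size 3)
17 is in the final set.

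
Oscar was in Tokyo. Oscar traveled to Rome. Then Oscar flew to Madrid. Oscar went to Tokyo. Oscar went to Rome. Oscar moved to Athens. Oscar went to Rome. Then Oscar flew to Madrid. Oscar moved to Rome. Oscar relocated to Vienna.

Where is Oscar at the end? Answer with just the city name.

Answer: Vienna

Derivation:
Tracking Oscar's location:
Start: Oscar is in Tokyo.
After move 1: Tokyo -> Rome. Oscar is in Rome.
After move 2: Rome -> Madrid. Oscar is in Madrid.
After move 3: Madrid -> Tokyo. Oscar is in Tokyo.
After move 4: Tokyo -> Rome. Oscar is in Rome.
After move 5: Rome -> Athens. Oscar is in Athens.
After move 6: Athens -> Rome. Oscar is in Rome.
After move 7: Rome -> Madrid. Oscar is in Madrid.
After move 8: Madrid -> Rome. Oscar is in Rome.
After move 9: Rome -> Vienna. Oscar is in Vienna.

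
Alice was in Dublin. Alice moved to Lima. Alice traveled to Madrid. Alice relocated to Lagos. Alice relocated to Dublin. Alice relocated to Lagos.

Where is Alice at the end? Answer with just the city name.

Answer: Lagos

Derivation:
Tracking Alice's location:
Start: Alice is in Dublin.
After move 1: Dublin -> Lima. Alice is in Lima.
After move 2: Lima -> Madrid. Alice is in Madrid.
After move 3: Madrid -> Lagos. Alice is in Lagos.
After move 4: Lagos -> Dublin. Alice is in Dublin.
After move 5: Dublin -> Lagos. Alice is in Lagos.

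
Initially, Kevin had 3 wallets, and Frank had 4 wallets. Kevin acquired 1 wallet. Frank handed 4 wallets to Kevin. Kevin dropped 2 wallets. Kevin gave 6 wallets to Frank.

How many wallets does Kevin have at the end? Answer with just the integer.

Answer: 0

Derivation:
Tracking counts step by step:
Start: Kevin=3, Frank=4
Event 1 (Kevin +1): Kevin: 3 -> 4. State: Kevin=4, Frank=4
Event 2 (Frank -> Kevin, 4): Frank: 4 -> 0, Kevin: 4 -> 8. State: Kevin=8, Frank=0
Event 3 (Kevin -2): Kevin: 8 -> 6. State: Kevin=6, Frank=0
Event 4 (Kevin -> Frank, 6): Kevin: 6 -> 0, Frank: 0 -> 6. State: Kevin=0, Frank=6

Kevin's final count: 0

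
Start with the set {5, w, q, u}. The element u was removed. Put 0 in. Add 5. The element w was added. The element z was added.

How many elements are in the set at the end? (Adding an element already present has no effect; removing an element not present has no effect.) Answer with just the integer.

Answer: 5

Derivation:
Tracking the set through each operation:
Start: {5, q, u, w}
Event 1 (remove u): removed. Set: {5, q, w}
Event 2 (add 0): added. Set: {0, 5, q, w}
Event 3 (add 5): already present, no change. Set: {0, 5, q, w}
Event 4 (add w): already present, no change. Set: {0, 5, q, w}
Event 5 (add z): added. Set: {0, 5, q, w, z}

Final set: {0, 5, q, w, z} (size 5)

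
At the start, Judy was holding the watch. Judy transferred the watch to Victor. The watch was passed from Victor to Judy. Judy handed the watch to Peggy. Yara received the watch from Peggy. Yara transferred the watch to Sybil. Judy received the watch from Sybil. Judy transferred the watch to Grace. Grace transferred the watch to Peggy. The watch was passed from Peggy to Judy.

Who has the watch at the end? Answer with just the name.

Answer: Judy

Derivation:
Tracking the watch through each event:
Start: Judy has the watch.
After event 1: Victor has the watch.
After event 2: Judy has the watch.
After event 3: Peggy has the watch.
After event 4: Yara has the watch.
After event 5: Sybil has the watch.
After event 6: Judy has the watch.
After event 7: Grace has the watch.
After event 8: Peggy has the watch.
After event 9: Judy has the watch.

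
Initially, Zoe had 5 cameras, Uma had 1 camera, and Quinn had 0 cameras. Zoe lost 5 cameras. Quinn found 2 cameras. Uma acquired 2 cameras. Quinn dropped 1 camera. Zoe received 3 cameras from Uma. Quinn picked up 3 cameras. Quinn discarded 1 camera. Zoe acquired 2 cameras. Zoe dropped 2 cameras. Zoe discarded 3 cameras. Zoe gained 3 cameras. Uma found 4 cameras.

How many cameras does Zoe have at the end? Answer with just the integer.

Tracking counts step by step:
Start: Zoe=5, Uma=1, Quinn=0
Event 1 (Zoe -5): Zoe: 5 -> 0. State: Zoe=0, Uma=1, Quinn=0
Event 2 (Quinn +2): Quinn: 0 -> 2. State: Zoe=0, Uma=1, Quinn=2
Event 3 (Uma +2): Uma: 1 -> 3. State: Zoe=0, Uma=3, Quinn=2
Event 4 (Quinn -1): Quinn: 2 -> 1. State: Zoe=0, Uma=3, Quinn=1
Event 5 (Uma -> Zoe, 3): Uma: 3 -> 0, Zoe: 0 -> 3. State: Zoe=3, Uma=0, Quinn=1
Event 6 (Quinn +3): Quinn: 1 -> 4. State: Zoe=3, Uma=0, Quinn=4
Event 7 (Quinn -1): Quinn: 4 -> 3. State: Zoe=3, Uma=0, Quinn=3
Event 8 (Zoe +2): Zoe: 3 -> 5. State: Zoe=5, Uma=0, Quinn=3
Event 9 (Zoe -2): Zoe: 5 -> 3. State: Zoe=3, Uma=0, Quinn=3
Event 10 (Zoe -3): Zoe: 3 -> 0. State: Zoe=0, Uma=0, Quinn=3
Event 11 (Zoe +3): Zoe: 0 -> 3. State: Zoe=3, Uma=0, Quinn=3
Event 12 (Uma +4): Uma: 0 -> 4. State: Zoe=3, Uma=4, Quinn=3

Zoe's final count: 3

Answer: 3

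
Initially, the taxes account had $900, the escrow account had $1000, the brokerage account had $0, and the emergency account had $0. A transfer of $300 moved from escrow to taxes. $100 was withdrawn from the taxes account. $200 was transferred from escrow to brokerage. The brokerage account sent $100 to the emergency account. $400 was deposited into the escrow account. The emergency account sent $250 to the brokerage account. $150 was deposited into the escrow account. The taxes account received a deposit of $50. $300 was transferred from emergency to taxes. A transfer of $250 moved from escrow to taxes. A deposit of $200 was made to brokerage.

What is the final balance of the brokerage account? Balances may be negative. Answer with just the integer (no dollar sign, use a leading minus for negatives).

Answer: 550

Derivation:
Tracking account balances step by step:
Start: taxes=900, escrow=1000, brokerage=0, emergency=0
Event 1 (transfer 300 escrow -> taxes): escrow: 1000 - 300 = 700, taxes: 900 + 300 = 1200. Balances: taxes=1200, escrow=700, brokerage=0, emergency=0
Event 2 (withdraw 100 from taxes): taxes: 1200 - 100 = 1100. Balances: taxes=1100, escrow=700, brokerage=0, emergency=0
Event 3 (transfer 200 escrow -> brokerage): escrow: 700 - 200 = 500, brokerage: 0 + 200 = 200. Balances: taxes=1100, escrow=500, brokerage=200, emergency=0
Event 4 (transfer 100 brokerage -> emergency): brokerage: 200 - 100 = 100, emergency: 0 + 100 = 100. Balances: taxes=1100, escrow=500, brokerage=100, emergency=100
Event 5 (deposit 400 to escrow): escrow: 500 + 400 = 900. Balances: taxes=1100, escrow=900, brokerage=100, emergency=100
Event 6 (transfer 250 emergency -> brokerage): emergency: 100 - 250 = -150, brokerage: 100 + 250 = 350. Balances: taxes=1100, escrow=900, brokerage=350, emergency=-150
Event 7 (deposit 150 to escrow): escrow: 900 + 150 = 1050. Balances: taxes=1100, escrow=1050, brokerage=350, emergency=-150
Event 8 (deposit 50 to taxes): taxes: 1100 + 50 = 1150. Balances: taxes=1150, escrow=1050, brokerage=350, emergency=-150
Event 9 (transfer 300 emergency -> taxes): emergency: -150 - 300 = -450, taxes: 1150 + 300 = 1450. Balances: taxes=1450, escrow=1050, brokerage=350, emergency=-450
Event 10 (transfer 250 escrow -> taxes): escrow: 1050 - 250 = 800, taxes: 1450 + 250 = 1700. Balances: taxes=1700, escrow=800, brokerage=350, emergency=-450
Event 11 (deposit 200 to brokerage): brokerage: 350 + 200 = 550. Balances: taxes=1700, escrow=800, brokerage=550, emergency=-450

Final balance of brokerage: 550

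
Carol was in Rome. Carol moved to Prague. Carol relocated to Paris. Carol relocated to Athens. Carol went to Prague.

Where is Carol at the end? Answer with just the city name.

Tracking Carol's location:
Start: Carol is in Rome.
After move 1: Rome -> Prague. Carol is in Prague.
After move 2: Prague -> Paris. Carol is in Paris.
After move 3: Paris -> Athens. Carol is in Athens.
After move 4: Athens -> Prague. Carol is in Prague.

Answer: Prague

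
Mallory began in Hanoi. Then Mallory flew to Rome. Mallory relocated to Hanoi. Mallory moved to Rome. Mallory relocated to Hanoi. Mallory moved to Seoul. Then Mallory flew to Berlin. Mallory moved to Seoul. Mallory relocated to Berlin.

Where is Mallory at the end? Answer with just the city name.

Answer: Berlin

Derivation:
Tracking Mallory's location:
Start: Mallory is in Hanoi.
After move 1: Hanoi -> Rome. Mallory is in Rome.
After move 2: Rome -> Hanoi. Mallory is in Hanoi.
After move 3: Hanoi -> Rome. Mallory is in Rome.
After move 4: Rome -> Hanoi. Mallory is in Hanoi.
After move 5: Hanoi -> Seoul. Mallory is in Seoul.
After move 6: Seoul -> Berlin. Mallory is in Berlin.
After move 7: Berlin -> Seoul. Mallory is in Seoul.
After move 8: Seoul -> Berlin. Mallory is in Berlin.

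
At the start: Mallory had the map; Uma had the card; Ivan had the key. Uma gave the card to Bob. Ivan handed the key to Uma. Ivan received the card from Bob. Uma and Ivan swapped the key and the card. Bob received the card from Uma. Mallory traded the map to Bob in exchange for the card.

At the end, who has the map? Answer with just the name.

Answer: Bob

Derivation:
Tracking all object holders:
Start: map:Mallory, card:Uma, key:Ivan
Event 1 (give card: Uma -> Bob). State: map:Mallory, card:Bob, key:Ivan
Event 2 (give key: Ivan -> Uma). State: map:Mallory, card:Bob, key:Uma
Event 3 (give card: Bob -> Ivan). State: map:Mallory, card:Ivan, key:Uma
Event 4 (swap key<->card: now key:Ivan, card:Uma). State: map:Mallory, card:Uma, key:Ivan
Event 5 (give card: Uma -> Bob). State: map:Mallory, card:Bob, key:Ivan
Event 6 (swap map<->card: now map:Bob, card:Mallory). State: map:Bob, card:Mallory, key:Ivan

Final state: map:Bob, card:Mallory, key:Ivan
The map is held by Bob.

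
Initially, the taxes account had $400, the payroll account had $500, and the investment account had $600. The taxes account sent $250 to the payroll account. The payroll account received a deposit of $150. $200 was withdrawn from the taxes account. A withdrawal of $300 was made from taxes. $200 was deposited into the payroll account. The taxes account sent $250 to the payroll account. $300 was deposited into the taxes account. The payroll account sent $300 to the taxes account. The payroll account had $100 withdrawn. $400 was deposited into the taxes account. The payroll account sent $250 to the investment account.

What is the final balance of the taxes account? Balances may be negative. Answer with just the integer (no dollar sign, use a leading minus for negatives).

Answer: 400

Derivation:
Tracking account balances step by step:
Start: taxes=400, payroll=500, investment=600
Event 1 (transfer 250 taxes -> payroll): taxes: 400 - 250 = 150, payroll: 500 + 250 = 750. Balances: taxes=150, payroll=750, investment=600
Event 2 (deposit 150 to payroll): payroll: 750 + 150 = 900. Balances: taxes=150, payroll=900, investment=600
Event 3 (withdraw 200 from taxes): taxes: 150 - 200 = -50. Balances: taxes=-50, payroll=900, investment=600
Event 4 (withdraw 300 from taxes): taxes: -50 - 300 = -350. Balances: taxes=-350, payroll=900, investment=600
Event 5 (deposit 200 to payroll): payroll: 900 + 200 = 1100. Balances: taxes=-350, payroll=1100, investment=600
Event 6 (transfer 250 taxes -> payroll): taxes: -350 - 250 = -600, payroll: 1100 + 250 = 1350. Balances: taxes=-600, payroll=1350, investment=600
Event 7 (deposit 300 to taxes): taxes: -600 + 300 = -300. Balances: taxes=-300, payroll=1350, investment=600
Event 8 (transfer 300 payroll -> taxes): payroll: 1350 - 300 = 1050, taxes: -300 + 300 = 0. Balances: taxes=0, payroll=1050, investment=600
Event 9 (withdraw 100 from payroll): payroll: 1050 - 100 = 950. Balances: taxes=0, payroll=950, investment=600
Event 10 (deposit 400 to taxes): taxes: 0 + 400 = 400. Balances: taxes=400, payroll=950, investment=600
Event 11 (transfer 250 payroll -> investment): payroll: 950 - 250 = 700, investment: 600 + 250 = 850. Balances: taxes=400, payroll=700, investment=850

Final balance of taxes: 400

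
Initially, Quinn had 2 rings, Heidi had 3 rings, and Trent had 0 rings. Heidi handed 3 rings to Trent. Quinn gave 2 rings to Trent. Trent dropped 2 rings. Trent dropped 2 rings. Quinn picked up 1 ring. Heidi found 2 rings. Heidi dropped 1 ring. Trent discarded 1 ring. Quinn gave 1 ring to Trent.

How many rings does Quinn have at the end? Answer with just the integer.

Tracking counts step by step:
Start: Quinn=2, Heidi=3, Trent=0
Event 1 (Heidi -> Trent, 3): Heidi: 3 -> 0, Trent: 0 -> 3. State: Quinn=2, Heidi=0, Trent=3
Event 2 (Quinn -> Trent, 2): Quinn: 2 -> 0, Trent: 3 -> 5. State: Quinn=0, Heidi=0, Trent=5
Event 3 (Trent -2): Trent: 5 -> 3. State: Quinn=0, Heidi=0, Trent=3
Event 4 (Trent -2): Trent: 3 -> 1. State: Quinn=0, Heidi=0, Trent=1
Event 5 (Quinn +1): Quinn: 0 -> 1. State: Quinn=1, Heidi=0, Trent=1
Event 6 (Heidi +2): Heidi: 0 -> 2. State: Quinn=1, Heidi=2, Trent=1
Event 7 (Heidi -1): Heidi: 2 -> 1. State: Quinn=1, Heidi=1, Trent=1
Event 8 (Trent -1): Trent: 1 -> 0. State: Quinn=1, Heidi=1, Trent=0
Event 9 (Quinn -> Trent, 1): Quinn: 1 -> 0, Trent: 0 -> 1. State: Quinn=0, Heidi=1, Trent=1

Quinn's final count: 0

Answer: 0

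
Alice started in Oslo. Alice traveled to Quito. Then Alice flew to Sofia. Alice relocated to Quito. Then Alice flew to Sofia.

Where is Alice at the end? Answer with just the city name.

Answer: Sofia

Derivation:
Tracking Alice's location:
Start: Alice is in Oslo.
After move 1: Oslo -> Quito. Alice is in Quito.
After move 2: Quito -> Sofia. Alice is in Sofia.
After move 3: Sofia -> Quito. Alice is in Quito.
After move 4: Quito -> Sofia. Alice is in Sofia.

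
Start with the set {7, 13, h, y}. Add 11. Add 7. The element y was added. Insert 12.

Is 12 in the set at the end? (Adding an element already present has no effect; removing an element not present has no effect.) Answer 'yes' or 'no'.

Tracking the set through each operation:
Start: {13, 7, h, y}
Event 1 (add 11): added. Set: {11, 13, 7, h, y}
Event 2 (add 7): already present, no change. Set: {11, 13, 7, h, y}
Event 3 (add y): already present, no change. Set: {11, 13, 7, h, y}
Event 4 (add 12): added. Set: {11, 12, 13, 7, h, y}

Final set: {11, 12, 13, 7, h, y} (size 6)
12 is in the final set.

Answer: yes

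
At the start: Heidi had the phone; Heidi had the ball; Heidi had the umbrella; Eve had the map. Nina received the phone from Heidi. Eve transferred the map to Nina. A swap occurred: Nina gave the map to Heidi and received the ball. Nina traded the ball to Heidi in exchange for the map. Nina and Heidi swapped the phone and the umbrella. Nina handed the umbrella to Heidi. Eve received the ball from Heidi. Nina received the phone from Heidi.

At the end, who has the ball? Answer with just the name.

Tracking all object holders:
Start: phone:Heidi, ball:Heidi, umbrella:Heidi, map:Eve
Event 1 (give phone: Heidi -> Nina). State: phone:Nina, ball:Heidi, umbrella:Heidi, map:Eve
Event 2 (give map: Eve -> Nina). State: phone:Nina, ball:Heidi, umbrella:Heidi, map:Nina
Event 3 (swap map<->ball: now map:Heidi, ball:Nina). State: phone:Nina, ball:Nina, umbrella:Heidi, map:Heidi
Event 4 (swap ball<->map: now ball:Heidi, map:Nina). State: phone:Nina, ball:Heidi, umbrella:Heidi, map:Nina
Event 5 (swap phone<->umbrella: now phone:Heidi, umbrella:Nina). State: phone:Heidi, ball:Heidi, umbrella:Nina, map:Nina
Event 6 (give umbrella: Nina -> Heidi). State: phone:Heidi, ball:Heidi, umbrella:Heidi, map:Nina
Event 7 (give ball: Heidi -> Eve). State: phone:Heidi, ball:Eve, umbrella:Heidi, map:Nina
Event 8 (give phone: Heidi -> Nina). State: phone:Nina, ball:Eve, umbrella:Heidi, map:Nina

Final state: phone:Nina, ball:Eve, umbrella:Heidi, map:Nina
The ball is held by Eve.

Answer: Eve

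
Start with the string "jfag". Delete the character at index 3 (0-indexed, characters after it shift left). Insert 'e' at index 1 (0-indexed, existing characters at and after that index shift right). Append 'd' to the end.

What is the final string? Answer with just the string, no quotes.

Applying each edit step by step:
Start: "jfag"
Op 1 (delete idx 3 = 'g'): "jfag" -> "jfa"
Op 2 (insert 'e' at idx 1): "jfa" -> "jefa"
Op 3 (append 'd'): "jefa" -> "jefad"

Answer: jefad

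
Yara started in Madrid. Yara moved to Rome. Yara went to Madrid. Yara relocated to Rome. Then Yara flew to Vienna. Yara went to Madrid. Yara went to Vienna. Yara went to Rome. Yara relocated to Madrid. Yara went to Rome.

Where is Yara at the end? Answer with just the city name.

Answer: Rome

Derivation:
Tracking Yara's location:
Start: Yara is in Madrid.
After move 1: Madrid -> Rome. Yara is in Rome.
After move 2: Rome -> Madrid. Yara is in Madrid.
After move 3: Madrid -> Rome. Yara is in Rome.
After move 4: Rome -> Vienna. Yara is in Vienna.
After move 5: Vienna -> Madrid. Yara is in Madrid.
After move 6: Madrid -> Vienna. Yara is in Vienna.
After move 7: Vienna -> Rome. Yara is in Rome.
After move 8: Rome -> Madrid. Yara is in Madrid.
After move 9: Madrid -> Rome. Yara is in Rome.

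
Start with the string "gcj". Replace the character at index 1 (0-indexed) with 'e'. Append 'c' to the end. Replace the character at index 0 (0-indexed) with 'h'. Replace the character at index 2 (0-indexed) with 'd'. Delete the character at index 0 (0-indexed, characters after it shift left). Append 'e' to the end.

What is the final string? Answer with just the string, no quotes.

Answer: edce

Derivation:
Applying each edit step by step:
Start: "gcj"
Op 1 (replace idx 1: 'c' -> 'e'): "gcj" -> "gej"
Op 2 (append 'c'): "gej" -> "gejc"
Op 3 (replace idx 0: 'g' -> 'h'): "gejc" -> "hejc"
Op 4 (replace idx 2: 'j' -> 'd'): "hejc" -> "hedc"
Op 5 (delete idx 0 = 'h'): "hedc" -> "edc"
Op 6 (append 'e'): "edc" -> "edce"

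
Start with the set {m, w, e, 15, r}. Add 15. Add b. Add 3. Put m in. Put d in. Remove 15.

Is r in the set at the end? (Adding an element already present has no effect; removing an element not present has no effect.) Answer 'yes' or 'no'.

Answer: yes

Derivation:
Tracking the set through each operation:
Start: {15, e, m, r, w}
Event 1 (add 15): already present, no change. Set: {15, e, m, r, w}
Event 2 (add b): added. Set: {15, b, e, m, r, w}
Event 3 (add 3): added. Set: {15, 3, b, e, m, r, w}
Event 4 (add m): already present, no change. Set: {15, 3, b, e, m, r, w}
Event 5 (add d): added. Set: {15, 3, b, d, e, m, r, w}
Event 6 (remove 15): removed. Set: {3, b, d, e, m, r, w}

Final set: {3, b, d, e, m, r, w} (size 7)
r is in the final set.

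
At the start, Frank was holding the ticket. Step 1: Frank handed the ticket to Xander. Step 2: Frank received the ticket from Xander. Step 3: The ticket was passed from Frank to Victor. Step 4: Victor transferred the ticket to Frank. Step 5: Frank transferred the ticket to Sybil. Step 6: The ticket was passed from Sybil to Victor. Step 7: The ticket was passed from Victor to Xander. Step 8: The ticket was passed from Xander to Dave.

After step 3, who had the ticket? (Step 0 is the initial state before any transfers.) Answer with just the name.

Tracking the ticket holder through step 3:
After step 0 (start): Frank
After step 1: Xander
After step 2: Frank
After step 3: Victor

At step 3, the holder is Victor.

Answer: Victor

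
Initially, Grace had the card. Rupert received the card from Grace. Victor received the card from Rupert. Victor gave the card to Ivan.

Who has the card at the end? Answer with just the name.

Answer: Ivan

Derivation:
Tracking the card through each event:
Start: Grace has the card.
After event 1: Rupert has the card.
After event 2: Victor has the card.
After event 3: Ivan has the card.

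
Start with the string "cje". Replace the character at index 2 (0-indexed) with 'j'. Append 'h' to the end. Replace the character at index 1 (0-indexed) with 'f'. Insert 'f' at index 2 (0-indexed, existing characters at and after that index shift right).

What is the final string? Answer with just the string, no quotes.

Applying each edit step by step:
Start: "cje"
Op 1 (replace idx 2: 'e' -> 'j'): "cje" -> "cjj"
Op 2 (append 'h'): "cjj" -> "cjjh"
Op 3 (replace idx 1: 'j' -> 'f'): "cjjh" -> "cfjh"
Op 4 (insert 'f' at idx 2): "cfjh" -> "cffjh"

Answer: cffjh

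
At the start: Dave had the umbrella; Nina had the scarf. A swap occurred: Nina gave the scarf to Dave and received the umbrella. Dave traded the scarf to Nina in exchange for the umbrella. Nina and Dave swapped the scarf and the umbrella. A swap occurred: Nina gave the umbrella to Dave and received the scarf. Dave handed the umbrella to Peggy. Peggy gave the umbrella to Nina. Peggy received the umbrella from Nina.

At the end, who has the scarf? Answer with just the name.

Answer: Nina

Derivation:
Tracking all object holders:
Start: umbrella:Dave, scarf:Nina
Event 1 (swap scarf<->umbrella: now scarf:Dave, umbrella:Nina). State: umbrella:Nina, scarf:Dave
Event 2 (swap scarf<->umbrella: now scarf:Nina, umbrella:Dave). State: umbrella:Dave, scarf:Nina
Event 3 (swap scarf<->umbrella: now scarf:Dave, umbrella:Nina). State: umbrella:Nina, scarf:Dave
Event 4 (swap umbrella<->scarf: now umbrella:Dave, scarf:Nina). State: umbrella:Dave, scarf:Nina
Event 5 (give umbrella: Dave -> Peggy). State: umbrella:Peggy, scarf:Nina
Event 6 (give umbrella: Peggy -> Nina). State: umbrella:Nina, scarf:Nina
Event 7 (give umbrella: Nina -> Peggy). State: umbrella:Peggy, scarf:Nina

Final state: umbrella:Peggy, scarf:Nina
The scarf is held by Nina.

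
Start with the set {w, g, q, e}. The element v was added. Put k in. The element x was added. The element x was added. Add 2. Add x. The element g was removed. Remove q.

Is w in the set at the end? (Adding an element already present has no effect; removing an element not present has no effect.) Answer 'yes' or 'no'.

Answer: yes

Derivation:
Tracking the set through each operation:
Start: {e, g, q, w}
Event 1 (add v): added. Set: {e, g, q, v, w}
Event 2 (add k): added. Set: {e, g, k, q, v, w}
Event 3 (add x): added. Set: {e, g, k, q, v, w, x}
Event 4 (add x): already present, no change. Set: {e, g, k, q, v, w, x}
Event 5 (add 2): added. Set: {2, e, g, k, q, v, w, x}
Event 6 (add x): already present, no change. Set: {2, e, g, k, q, v, w, x}
Event 7 (remove g): removed. Set: {2, e, k, q, v, w, x}
Event 8 (remove q): removed. Set: {2, e, k, v, w, x}

Final set: {2, e, k, v, w, x} (size 6)
w is in the final set.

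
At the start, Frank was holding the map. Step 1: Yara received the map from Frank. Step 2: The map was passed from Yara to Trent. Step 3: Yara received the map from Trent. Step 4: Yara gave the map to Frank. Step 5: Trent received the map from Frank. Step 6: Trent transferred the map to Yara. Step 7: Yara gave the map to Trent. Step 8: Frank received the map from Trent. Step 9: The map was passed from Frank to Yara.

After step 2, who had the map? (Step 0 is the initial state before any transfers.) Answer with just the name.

Tracking the map holder through step 2:
After step 0 (start): Frank
After step 1: Yara
After step 2: Trent

At step 2, the holder is Trent.

Answer: Trent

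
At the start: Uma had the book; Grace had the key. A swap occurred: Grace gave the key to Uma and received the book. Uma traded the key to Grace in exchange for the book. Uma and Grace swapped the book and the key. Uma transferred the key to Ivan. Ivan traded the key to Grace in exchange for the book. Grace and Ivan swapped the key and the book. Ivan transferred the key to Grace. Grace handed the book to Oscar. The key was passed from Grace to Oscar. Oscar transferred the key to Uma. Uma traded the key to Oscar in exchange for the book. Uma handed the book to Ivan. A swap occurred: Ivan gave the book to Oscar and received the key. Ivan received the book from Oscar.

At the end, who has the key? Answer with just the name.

Tracking all object holders:
Start: book:Uma, key:Grace
Event 1 (swap key<->book: now key:Uma, book:Grace). State: book:Grace, key:Uma
Event 2 (swap key<->book: now key:Grace, book:Uma). State: book:Uma, key:Grace
Event 3 (swap book<->key: now book:Grace, key:Uma). State: book:Grace, key:Uma
Event 4 (give key: Uma -> Ivan). State: book:Grace, key:Ivan
Event 5 (swap key<->book: now key:Grace, book:Ivan). State: book:Ivan, key:Grace
Event 6 (swap key<->book: now key:Ivan, book:Grace). State: book:Grace, key:Ivan
Event 7 (give key: Ivan -> Grace). State: book:Grace, key:Grace
Event 8 (give book: Grace -> Oscar). State: book:Oscar, key:Grace
Event 9 (give key: Grace -> Oscar). State: book:Oscar, key:Oscar
Event 10 (give key: Oscar -> Uma). State: book:Oscar, key:Uma
Event 11 (swap key<->book: now key:Oscar, book:Uma). State: book:Uma, key:Oscar
Event 12 (give book: Uma -> Ivan). State: book:Ivan, key:Oscar
Event 13 (swap book<->key: now book:Oscar, key:Ivan). State: book:Oscar, key:Ivan
Event 14 (give book: Oscar -> Ivan). State: book:Ivan, key:Ivan

Final state: book:Ivan, key:Ivan
The key is held by Ivan.

Answer: Ivan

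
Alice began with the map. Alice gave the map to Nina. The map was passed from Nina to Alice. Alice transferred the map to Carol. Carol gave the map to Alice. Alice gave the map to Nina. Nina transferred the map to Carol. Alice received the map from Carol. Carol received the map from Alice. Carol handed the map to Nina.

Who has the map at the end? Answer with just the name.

Answer: Nina

Derivation:
Tracking the map through each event:
Start: Alice has the map.
After event 1: Nina has the map.
After event 2: Alice has the map.
After event 3: Carol has the map.
After event 4: Alice has the map.
After event 5: Nina has the map.
After event 6: Carol has the map.
After event 7: Alice has the map.
After event 8: Carol has the map.
After event 9: Nina has the map.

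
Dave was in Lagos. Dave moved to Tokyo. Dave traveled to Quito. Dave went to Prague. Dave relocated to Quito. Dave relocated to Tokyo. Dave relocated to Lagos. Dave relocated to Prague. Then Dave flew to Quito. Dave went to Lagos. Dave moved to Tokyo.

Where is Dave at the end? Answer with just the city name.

Answer: Tokyo

Derivation:
Tracking Dave's location:
Start: Dave is in Lagos.
After move 1: Lagos -> Tokyo. Dave is in Tokyo.
After move 2: Tokyo -> Quito. Dave is in Quito.
After move 3: Quito -> Prague. Dave is in Prague.
After move 4: Prague -> Quito. Dave is in Quito.
After move 5: Quito -> Tokyo. Dave is in Tokyo.
After move 6: Tokyo -> Lagos. Dave is in Lagos.
After move 7: Lagos -> Prague. Dave is in Prague.
After move 8: Prague -> Quito. Dave is in Quito.
After move 9: Quito -> Lagos. Dave is in Lagos.
After move 10: Lagos -> Tokyo. Dave is in Tokyo.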